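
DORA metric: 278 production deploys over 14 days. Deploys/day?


Formula: deployments per day = releases / days
= 278 / 14
= 19.857 deploys/day
(equivalently, 139.0 deploys/week)

19.857 deploys/day


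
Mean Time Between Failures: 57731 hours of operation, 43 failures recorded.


Formula: MTBF = Total operating time / Number of failures
MTBF = 57731 / 43
MTBF = 1342.58 hours

1342.58 hours


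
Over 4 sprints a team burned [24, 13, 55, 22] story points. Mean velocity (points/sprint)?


Formula: Avg velocity = Total points / Number of sprints
Points: [24, 13, 55, 22]
Sum = 24 + 13 + 55 + 22 = 114
Avg velocity = 114 / 4 = 28.5 points/sprint

28.5 points/sprint


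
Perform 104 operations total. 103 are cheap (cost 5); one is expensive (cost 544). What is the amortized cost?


Formula: Amortized cost = Total cost / Operations
Total cost = (103 * 5) + (1 * 544)
Total cost = 515 + 544 = 1059
Amortized = 1059 / 104 = 10.1827

10.1827


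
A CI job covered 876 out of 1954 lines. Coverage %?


Coverage = covered / total * 100
Coverage = 876 / 1954 * 100
Coverage = 44.83%

44.83%


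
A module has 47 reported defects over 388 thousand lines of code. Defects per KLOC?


Defect density = defects / KLOC
Defect density = 47 / 388
Defect density = 0.121 defects/KLOC

0.121 defects/KLOC


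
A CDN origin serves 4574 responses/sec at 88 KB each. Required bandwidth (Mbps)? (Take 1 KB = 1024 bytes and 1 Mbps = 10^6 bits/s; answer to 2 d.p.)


Formula: Mbps = payload_bytes * RPS * 8 / 1e6
Payload per request = 88 KB = 88 * 1024 = 90112 bytes
Total bytes/sec = 90112 * 4574 = 412172288
Total bits/sec = 412172288 * 8 = 3297378304
Mbps = 3297378304 / 1e6 = 3297.38

3297.38 Mbps


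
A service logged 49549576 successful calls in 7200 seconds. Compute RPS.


Formula: throughput = requests / seconds
throughput = 49549576 / 7200
throughput = 6881.89 requests/second

6881.89 requests/second


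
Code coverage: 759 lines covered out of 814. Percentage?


Coverage = covered / total * 100
Coverage = 759 / 814 * 100
Coverage = 93.24%

93.24%


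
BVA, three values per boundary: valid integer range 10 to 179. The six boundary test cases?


Range: [10, 179]
Boundaries: just below min, min, min+1, max-1, max, just above max
Values: [9, 10, 11, 178, 179, 180]

[9, 10, 11, 178, 179, 180]


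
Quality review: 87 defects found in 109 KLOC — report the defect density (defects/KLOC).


Defect density = defects / KLOC
Defect density = 87 / 109
Defect density = 0.798 defects/KLOC

0.798 defects/KLOC


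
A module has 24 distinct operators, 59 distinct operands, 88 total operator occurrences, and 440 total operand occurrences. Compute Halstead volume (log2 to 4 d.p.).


Formula: V = N * log2(η), where N = N1 + N2 and η = η1 + η2
η = 24 + 59 = 83
N = 88 + 440 = 528
log2(83) ≈ 6.3750
V = 528 * 6.3750 = 3366.00

3366.00


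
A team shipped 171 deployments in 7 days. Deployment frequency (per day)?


Formula: deployments per day = releases / days
= 171 / 7
= 24.429 deploys/day
(equivalently, 171.0 deploys/week)

24.429 deploys/day


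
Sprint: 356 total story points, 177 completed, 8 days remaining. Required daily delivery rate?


Formula: Required rate = Remaining points / Days left
Remaining = 356 - 177 = 179 points
Required rate = 179 / 8 = 22.38 points/day

22.38 points/day


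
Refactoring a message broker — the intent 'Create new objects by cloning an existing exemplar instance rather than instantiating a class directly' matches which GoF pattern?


This matches the Prototype pattern

Prototype


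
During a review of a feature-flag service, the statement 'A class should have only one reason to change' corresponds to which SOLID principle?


This describes the Single Responsibility Principle (SRP)

Single Responsibility Principle (SRP)


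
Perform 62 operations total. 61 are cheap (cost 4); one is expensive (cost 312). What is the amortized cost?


Formula: Amortized cost = Total cost / Operations
Total cost = (61 * 4) + (1 * 312)
Total cost = 244 + 312 = 556
Amortized = 556 / 62 = 8.9677

8.9677


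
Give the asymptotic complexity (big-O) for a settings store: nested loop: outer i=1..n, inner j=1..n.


Reasoning: n iterations times n iterations
Complexity: O(n^2)

O(n^2)


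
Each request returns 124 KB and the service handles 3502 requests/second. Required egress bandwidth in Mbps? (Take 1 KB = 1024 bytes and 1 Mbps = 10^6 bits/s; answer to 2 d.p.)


Formula: Mbps = payload_bytes * RPS * 8 / 1e6
Payload per request = 124 KB = 124 * 1024 = 126976 bytes
Total bytes/sec = 126976 * 3502 = 444669952
Total bits/sec = 444669952 * 8 = 3557359616
Mbps = 3557359616 / 1e6 = 3557.36

3557.36 Mbps


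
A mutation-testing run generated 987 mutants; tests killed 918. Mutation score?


Mutation score = killed / total * 100
Mutation score = 918 / 987 * 100
Mutation score = 93.01%

93.01%


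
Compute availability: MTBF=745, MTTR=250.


Availability = MTBF / (MTBF + MTTR)
Availability = 745 / (745 + 250)
Availability = 745 / 995
Availability = 74.8744%

74.8744%


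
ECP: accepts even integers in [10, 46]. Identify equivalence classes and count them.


Constraint: even integers in [10, 46]
Class 1: x < 10 — out-of-range invalid
Class 2: x in [10,46] but odd — wrong type invalid
Class 3: x in [10,46] and even — valid
Class 4: x > 46 — out-of-range invalid
Total equivalence classes: 4

4 equivalence classes


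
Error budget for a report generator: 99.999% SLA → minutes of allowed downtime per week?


Formula: allowed downtime = period * (100 - SLA) / 100
Period (week) = 10080 minutes
Unavailability fraction = (100 - 99.999) / 100
Allowed downtime = 10080 * (100 - 99.999) / 100
Allowed downtime = 0.1008 minutes

0.1008 minutes


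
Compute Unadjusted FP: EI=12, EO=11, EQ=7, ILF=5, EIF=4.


UFP = EI*4 + EO*5 + EQ*4 + ILF*10 + EIF*7
UFP = 12*4 + 11*5 + 7*4 + 5*10 + 4*7
UFP = 48 + 55 + 28 + 50 + 28
UFP = 209

209


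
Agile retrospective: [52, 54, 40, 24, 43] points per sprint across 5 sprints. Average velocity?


Formula: Avg velocity = Total points / Number of sprints
Points: [52, 54, 40, 24, 43]
Sum = 52 + 54 + 40 + 24 + 43 = 213
Avg velocity = 213 / 5 = 42.6 points/sprint

42.6 points/sprint


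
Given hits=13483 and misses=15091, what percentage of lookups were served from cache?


Formula: hit rate = hits / (hits + misses) * 100
hit rate = 13483 / (13483 + 15091) * 100
hit rate = 13483 / 28574 * 100
hit rate = 47.19%

47.19%


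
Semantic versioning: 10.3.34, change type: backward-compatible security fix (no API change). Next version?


Current: 10.3.34
Change category: 'backward-compatible security fix (no API change)' → patch bump
SemVer rule: patch bump → increment PATCH (MAJOR and MINOR unchanged)
New: 10.3.35

10.3.35


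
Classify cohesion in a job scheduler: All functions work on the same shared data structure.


Reasoning: Functions share data
Type: Communicational cohesion

Communicational cohesion


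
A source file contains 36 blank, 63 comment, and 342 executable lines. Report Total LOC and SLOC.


Total LOC = blank + comment + code
Total LOC = 36 + 63 + 342 = 441
SLOC (source only) = code = 342

Total LOC: 441, SLOC: 342


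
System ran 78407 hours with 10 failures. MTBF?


Formula: MTBF = Total operating time / Number of failures
MTBF = 78407 / 10
MTBF = 7840.7 hours

7840.7 hours


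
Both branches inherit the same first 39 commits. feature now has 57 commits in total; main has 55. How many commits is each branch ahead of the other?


Common ancestor: commit #39
feature commits after divergence: 57 - 39 = 18
main commits after divergence: 55 - 39 = 16
feature is 18 commits ahead of main
main is 16 commits ahead of feature

feature ahead: 18, main ahead: 16


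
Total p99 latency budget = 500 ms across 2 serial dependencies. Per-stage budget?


Formula: per_stage = total_budget / stages
per_stage = 500 / 2
per_stage = 250.0 ms

250.0 ms


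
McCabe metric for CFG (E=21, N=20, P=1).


Formula: V(G) = E - N + 2P
V(G) = 21 - 20 + 2*1
V(G) = 1 + 2
V(G) = 3

3


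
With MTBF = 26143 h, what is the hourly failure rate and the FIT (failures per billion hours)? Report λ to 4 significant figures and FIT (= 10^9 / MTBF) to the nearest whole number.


Formula: λ = 1 / MTBF; FIT = λ × 1e9 = 1e9 / MTBF
λ = 1 / 26143 ≈ 3.825e-05 failures/hour
FIT = 1e9 / 26143 ≈ 38251 failures per 1e9 hours (nearest whole number)

λ = 3.825e-05 /h, FIT = 38251


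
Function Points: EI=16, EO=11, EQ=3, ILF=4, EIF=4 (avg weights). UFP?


UFP = EI*4 + EO*5 + EQ*4 + ILF*10 + EIF*7
UFP = 16*4 + 11*5 + 3*4 + 4*10 + 4*7
UFP = 64 + 55 + 12 + 40 + 28
UFP = 199

199


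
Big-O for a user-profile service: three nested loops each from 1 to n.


Reasoning: three levels of nesting over n
Complexity: O(n^3)

O(n^3)


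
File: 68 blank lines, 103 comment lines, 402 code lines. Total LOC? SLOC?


Total LOC = blank + comment + code
Total LOC = 68 + 103 + 402 = 573
SLOC (source only) = code = 402

Total LOC: 573, SLOC: 402


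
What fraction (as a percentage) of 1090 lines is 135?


Coverage = covered / total * 100
Coverage = 135 / 1090 * 100
Coverage = 12.39%

12.39%


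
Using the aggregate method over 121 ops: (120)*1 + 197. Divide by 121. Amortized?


Formula: Amortized cost = Total cost / Operations
Total cost = (120 * 1) + (1 * 197)
Total cost = 120 + 197 = 317
Amortized = 317 / 121 = 2.6198

2.6198


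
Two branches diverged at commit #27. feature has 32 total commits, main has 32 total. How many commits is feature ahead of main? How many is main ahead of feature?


Common ancestor: commit #27
feature commits after divergence: 32 - 27 = 5
main commits after divergence: 32 - 27 = 5
feature is 5 commits ahead of main
main is 5 commits ahead of feature

feature ahead: 5, main ahead: 5


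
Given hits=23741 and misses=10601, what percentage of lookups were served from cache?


Formula: hit rate = hits / (hits + misses) * 100
hit rate = 23741 / (23741 + 10601) * 100
hit rate = 23741 / 34342 * 100
hit rate = 69.13%

69.13%


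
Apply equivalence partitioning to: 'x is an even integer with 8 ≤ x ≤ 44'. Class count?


Constraint: even integers in [8, 44]
Class 1: x < 8 — out-of-range invalid
Class 2: x in [8,44] but odd — wrong type invalid
Class 3: x in [8,44] and even — valid
Class 4: x > 44 — out-of-range invalid
Total equivalence classes: 4

4 equivalence classes


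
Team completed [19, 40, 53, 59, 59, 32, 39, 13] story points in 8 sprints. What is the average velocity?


Formula: Avg velocity = Total points / Number of sprints
Points: [19, 40, 53, 59, 59, 32, 39, 13]
Sum = 19 + 40 + 53 + 59 + 59 + 32 + 39 + 13 = 314
Avg velocity = 314 / 8 = 39.25 points/sprint

39.25 points/sprint


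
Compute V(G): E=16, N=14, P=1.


Formula: V(G) = E - N + 2P
V(G) = 16 - 14 + 2*1
V(G) = 2 + 2
V(G) = 4

4


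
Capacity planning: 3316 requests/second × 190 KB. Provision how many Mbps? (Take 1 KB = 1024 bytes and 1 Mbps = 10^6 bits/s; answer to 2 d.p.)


Formula: Mbps = payload_bytes * RPS * 8 / 1e6
Payload per request = 190 KB = 190 * 1024 = 194560 bytes
Total bytes/sec = 194560 * 3316 = 645160960
Total bits/sec = 645160960 * 8 = 5161287680
Mbps = 5161287680 / 1e6 = 5161.29

5161.29 Mbps


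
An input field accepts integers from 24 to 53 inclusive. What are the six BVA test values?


Range: [24, 53]
Boundaries: just below min, min, min+1, max-1, max, just above max
Values: [23, 24, 25, 52, 53, 54]

[23, 24, 25, 52, 53, 54]


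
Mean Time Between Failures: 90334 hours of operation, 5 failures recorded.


Formula: MTBF = Total operating time / Number of failures
MTBF = 90334 / 5
MTBF = 18066.8 hours

18066.8 hours


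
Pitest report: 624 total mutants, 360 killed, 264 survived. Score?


Mutation score = killed / total * 100
Mutation score = 360 / 624 * 100
Mutation score = 57.69%

57.69%


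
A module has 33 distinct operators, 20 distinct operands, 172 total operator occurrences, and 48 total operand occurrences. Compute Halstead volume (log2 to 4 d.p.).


Formula: V = N * log2(η), where N = N1 + N2 and η = η1 + η2
η = 33 + 20 = 53
N = 172 + 48 = 220
log2(53) ≈ 5.7279
V = 220 * 5.7279 = 1260.14

1260.14


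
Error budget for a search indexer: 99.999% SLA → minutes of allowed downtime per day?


Formula: allowed downtime = period * (100 - SLA) / 100
Period (day) = 1440 minutes
Unavailability fraction = (100 - 99.999) / 100
Allowed downtime = 1440 * (100 - 99.999) / 100
Allowed downtime = 0.0144 minutes

0.0144 minutes


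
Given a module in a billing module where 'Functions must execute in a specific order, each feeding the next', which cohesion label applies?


Reasoning: Output of one is input to next
Type: Sequential cohesion

Sequential cohesion


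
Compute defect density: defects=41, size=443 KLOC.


Defect density = defects / KLOC
Defect density = 41 / 443
Defect density = 0.093 defects/KLOC

0.093 defects/KLOC


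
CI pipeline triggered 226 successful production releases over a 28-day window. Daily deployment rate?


Formula: deployments per day = releases / days
= 226 / 28
= 8.071 deploys/day
(equivalently, 56.5 deploys/week)

8.071 deploys/day


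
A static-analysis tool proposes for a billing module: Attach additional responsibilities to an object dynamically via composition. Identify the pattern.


This matches the Decorator pattern

Decorator


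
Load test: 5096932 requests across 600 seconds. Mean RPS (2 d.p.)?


Formula: throughput = requests / seconds
throughput = 5096932 / 600
throughput = 8494.89 requests/second

8494.89 requests/second


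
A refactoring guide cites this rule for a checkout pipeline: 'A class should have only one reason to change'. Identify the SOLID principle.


This describes the Single Responsibility Principle (SRP)

Single Responsibility Principle (SRP)


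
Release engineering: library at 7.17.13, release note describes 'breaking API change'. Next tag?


Current: 7.17.13
Change category: 'breaking API change' → major bump
SemVer rule: major bump → increment MAJOR, reset MINOR and PATCH to 0
New: 8.0.0

8.0.0


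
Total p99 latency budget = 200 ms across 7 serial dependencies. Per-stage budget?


Formula: per_stage = total_budget / stages
per_stage = 200 / 7
per_stage = 28.57 ms

28.57 ms


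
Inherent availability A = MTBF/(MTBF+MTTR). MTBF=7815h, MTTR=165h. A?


Availability = MTBF / (MTBF + MTTR)
Availability = 7815 / (7815 + 165)
Availability = 7815 / 7980
Availability = 97.9323%

97.9323%


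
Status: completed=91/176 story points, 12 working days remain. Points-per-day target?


Formula: Required rate = Remaining points / Days left
Remaining = 176 - 91 = 85 points
Required rate = 85 / 12 = 7.08 points/day

7.08 points/day


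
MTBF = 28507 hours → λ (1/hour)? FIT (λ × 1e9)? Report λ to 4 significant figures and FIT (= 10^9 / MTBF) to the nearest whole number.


Formula: λ = 1 / MTBF; FIT = λ × 1e9 = 1e9 / MTBF
λ = 1 / 28507 ≈ 3.508e-05 failures/hour
FIT = 1e9 / 28507 ≈ 35079 failures per 1e9 hours (nearest whole number)

λ = 3.508e-05 /h, FIT = 35079


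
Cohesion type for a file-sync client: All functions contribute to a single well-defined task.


Reasoning: Best: single purpose
Type: Functional cohesion

Functional cohesion


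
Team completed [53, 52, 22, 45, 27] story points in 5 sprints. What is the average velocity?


Formula: Avg velocity = Total points / Number of sprints
Points: [53, 52, 22, 45, 27]
Sum = 53 + 52 + 22 + 45 + 27 = 199
Avg velocity = 199 / 5 = 39.8 points/sprint

39.8 points/sprint


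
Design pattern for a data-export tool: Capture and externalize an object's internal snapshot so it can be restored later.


This matches the Memento pattern

Memento


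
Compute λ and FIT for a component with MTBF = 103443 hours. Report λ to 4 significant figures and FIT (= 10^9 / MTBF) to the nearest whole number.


Formula: λ = 1 / MTBF; FIT = λ × 1e9 = 1e9 / MTBF
λ = 1 / 103443 ≈ 9.667e-06 failures/hour
FIT = 1e9 / 103443 ≈ 9667 failures per 1e9 hours (nearest whole number)

λ = 9.667e-06 /h, FIT = 9667


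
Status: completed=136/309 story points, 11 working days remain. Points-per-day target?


Formula: Required rate = Remaining points / Days left
Remaining = 309 - 136 = 173 points
Required rate = 173 / 11 = 15.73 points/day

15.73 points/day


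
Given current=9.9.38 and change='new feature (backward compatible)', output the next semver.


Current: 9.9.38
Change category: 'new feature (backward compatible)' → minor bump
SemVer rule: minor bump → increment MINOR, reset PATCH to 0 (MAJOR unchanged)
New: 9.10.0

9.10.0


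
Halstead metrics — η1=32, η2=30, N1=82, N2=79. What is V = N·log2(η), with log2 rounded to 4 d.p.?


Formula: V = N * log2(η), where N = N1 + N2 and η = η1 + η2
η = 32 + 30 = 62
N = 82 + 79 = 161
log2(62) ≈ 5.9542
V = 161 * 5.9542 = 958.63

958.63


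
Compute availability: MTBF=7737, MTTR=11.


Availability = MTBF / (MTBF + MTTR)
Availability = 7737 / (7737 + 11)
Availability = 7737 / 7748
Availability = 99.858%

99.858%


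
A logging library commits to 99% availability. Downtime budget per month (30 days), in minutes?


Formula: allowed downtime = period * (100 - SLA) / 100
Period (month (30 days)) = 43200 minutes
Unavailability fraction = (100 - 99.0) / 100
Allowed downtime = 43200 * (100 - 99.0) / 100
Allowed downtime = 432.0 minutes

432.0 minutes


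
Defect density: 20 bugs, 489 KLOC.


Defect density = defects / KLOC
Defect density = 20 / 489
Defect density = 0.041 defects/KLOC

0.041 defects/KLOC


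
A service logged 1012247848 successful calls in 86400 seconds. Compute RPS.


Formula: throughput = requests / seconds
throughput = 1012247848 / 86400
throughput = 11715.83 requests/second

11715.83 requests/second


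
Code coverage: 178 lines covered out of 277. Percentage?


Coverage = covered / total * 100
Coverage = 178 / 277 * 100
Coverage = 64.26%

64.26%


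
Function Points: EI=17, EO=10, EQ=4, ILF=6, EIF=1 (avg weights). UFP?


UFP = EI*4 + EO*5 + EQ*4 + ILF*10 + EIF*7
UFP = 17*4 + 10*5 + 4*4 + 6*10 + 1*7
UFP = 68 + 50 + 16 + 60 + 7
UFP = 201

201


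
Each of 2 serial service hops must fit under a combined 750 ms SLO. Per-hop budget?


Formula: per_stage = total_budget / stages
per_stage = 750 / 2
per_stage = 375.0 ms

375.0 ms


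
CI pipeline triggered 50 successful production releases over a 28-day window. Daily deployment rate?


Formula: deployments per day = releases / days
= 50 / 28
= 1.786 deploys/day
(equivalently, 12.5 deploys/week)

1.786 deploys/day


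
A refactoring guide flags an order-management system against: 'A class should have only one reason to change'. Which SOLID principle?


This describes the Single Responsibility Principle (SRP)

Single Responsibility Principle (SRP)


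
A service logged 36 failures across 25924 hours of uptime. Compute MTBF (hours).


Formula: MTBF = Total operating time / Number of failures
MTBF = 25924 / 36
MTBF = 720.11 hours

720.11 hours


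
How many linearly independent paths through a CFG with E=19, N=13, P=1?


Formula: V(G) = E - N + 2P
V(G) = 19 - 13 + 2*1
V(G) = 6 + 2
V(G) = 8

8


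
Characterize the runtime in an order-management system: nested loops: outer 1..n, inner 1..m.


Reasoning: product of independent bounds
Complexity: O(n*m)

O(n*m)


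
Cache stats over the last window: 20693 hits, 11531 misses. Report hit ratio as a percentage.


Formula: hit rate = hits / (hits + misses) * 100
hit rate = 20693 / (20693 + 11531) * 100
hit rate = 20693 / 32224 * 100
hit rate = 64.22%

64.22%


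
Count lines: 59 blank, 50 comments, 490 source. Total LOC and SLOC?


Total LOC = blank + comment + code
Total LOC = 59 + 50 + 490 = 599
SLOC (source only) = code = 490

Total LOC: 599, SLOC: 490


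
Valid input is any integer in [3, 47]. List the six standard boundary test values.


Range: [3, 47]
Boundaries: just below min, min, min+1, max-1, max, just above max
Values: [2, 3, 4, 46, 47, 48]

[2, 3, 4, 46, 47, 48]


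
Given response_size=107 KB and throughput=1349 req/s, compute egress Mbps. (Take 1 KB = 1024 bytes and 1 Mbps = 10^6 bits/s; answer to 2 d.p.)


Formula: Mbps = payload_bytes * RPS * 8 / 1e6
Payload per request = 107 KB = 107 * 1024 = 109568 bytes
Total bytes/sec = 109568 * 1349 = 147807232
Total bits/sec = 147807232 * 8 = 1182457856
Mbps = 1182457856 / 1e6 = 1182.46

1182.46 Mbps


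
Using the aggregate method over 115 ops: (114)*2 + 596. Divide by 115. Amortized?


Formula: Amortized cost = Total cost / Operations
Total cost = (114 * 2) + (1 * 596)
Total cost = 228 + 596 = 824
Amortized = 824 / 115 = 7.1652

7.1652


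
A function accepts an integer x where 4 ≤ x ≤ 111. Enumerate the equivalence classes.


Valid range: [4, 111]
Class 1: x < 4 — invalid
Class 2: 4 ≤ x ≤ 111 — valid
Class 3: x > 111 — invalid
Total equivalence classes: 3

3 equivalence classes


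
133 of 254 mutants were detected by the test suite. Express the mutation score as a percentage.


Mutation score = killed / total * 100
Mutation score = 133 / 254 * 100
Mutation score = 52.36%

52.36%


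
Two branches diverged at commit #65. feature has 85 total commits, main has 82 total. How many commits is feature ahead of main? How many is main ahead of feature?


Common ancestor: commit #65
feature commits after divergence: 85 - 65 = 20
main commits after divergence: 82 - 65 = 17
feature is 20 commits ahead of main
main is 17 commits ahead of feature

feature ahead: 20, main ahead: 17


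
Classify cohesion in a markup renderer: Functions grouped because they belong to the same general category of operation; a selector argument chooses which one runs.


Reasoning: Grouped by category of activity, not by data or sequence
Type: Logical cohesion

Logical cohesion


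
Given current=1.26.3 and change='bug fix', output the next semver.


Current: 1.26.3
Change category: 'bug fix' → patch bump
SemVer rule: patch bump → increment PATCH (MAJOR and MINOR unchanged)
New: 1.26.4

1.26.4


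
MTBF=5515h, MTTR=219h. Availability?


Availability = MTBF / (MTBF + MTTR)
Availability = 5515 / (5515 + 219)
Availability = 5515 / 5734
Availability = 96.1807%

96.1807%


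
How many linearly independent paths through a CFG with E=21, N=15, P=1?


Formula: V(G) = E - N + 2P
V(G) = 21 - 15 + 2*1
V(G) = 6 + 2
V(G) = 8

8


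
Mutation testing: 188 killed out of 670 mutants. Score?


Mutation score = killed / total * 100
Mutation score = 188 / 670 * 100
Mutation score = 28.06%

28.06%


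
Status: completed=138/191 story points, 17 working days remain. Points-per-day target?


Formula: Required rate = Remaining points / Days left
Remaining = 191 - 138 = 53 points
Required rate = 53 / 17 = 3.12 points/day

3.12 points/day


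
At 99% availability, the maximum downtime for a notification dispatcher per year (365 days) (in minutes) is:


Formula: allowed downtime = period * (100 - SLA) / 100
Period (year (365 days)) = 525600 minutes
Unavailability fraction = (100 - 99.0) / 100
Allowed downtime = 525600 * (100 - 99.0) / 100
Allowed downtime = 5256.0 minutes

5256.0 minutes


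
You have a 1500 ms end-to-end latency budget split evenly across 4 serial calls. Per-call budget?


Formula: per_stage = total_budget / stages
per_stage = 1500 / 4
per_stage = 375.0 ms

375.0 ms


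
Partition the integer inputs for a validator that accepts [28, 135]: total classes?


Valid range: [28, 135]
Class 1: x < 28 — invalid
Class 2: 28 ≤ x ≤ 135 — valid
Class 3: x > 135 — invalid
Total equivalence classes: 3

3 equivalence classes


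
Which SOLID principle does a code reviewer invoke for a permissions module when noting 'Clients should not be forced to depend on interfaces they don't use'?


This describes the Interface Segregation Principle (ISP)

Interface Segregation Principle (ISP)


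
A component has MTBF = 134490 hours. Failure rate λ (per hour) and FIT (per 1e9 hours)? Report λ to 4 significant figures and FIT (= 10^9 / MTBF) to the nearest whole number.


Formula: λ = 1 / MTBF; FIT = λ × 1e9 = 1e9 / MTBF
λ = 1 / 134490 ≈ 7.435e-06 failures/hour
FIT = 1e9 / 134490 ≈ 7435 failures per 1e9 hours (nearest whole number)

λ = 7.435e-06 /h, FIT = 7435


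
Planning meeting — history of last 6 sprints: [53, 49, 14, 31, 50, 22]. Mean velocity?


Formula: Avg velocity = Total points / Number of sprints
Points: [53, 49, 14, 31, 50, 22]
Sum = 53 + 49 + 14 + 31 + 50 + 22 = 219
Avg velocity = 219 / 6 = 36.5 points/sprint

36.5 points/sprint


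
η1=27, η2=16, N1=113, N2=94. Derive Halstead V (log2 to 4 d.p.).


Formula: V = N * log2(η), where N = N1 + N2 and η = η1 + η2
η = 27 + 16 = 43
N = 113 + 94 = 207
log2(43) ≈ 5.4263
V = 207 * 5.4263 = 1123.24

1123.24


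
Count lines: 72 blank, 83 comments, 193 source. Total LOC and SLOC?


Total LOC = blank + comment + code
Total LOC = 72 + 83 + 193 = 348
SLOC (source only) = code = 193

Total LOC: 348, SLOC: 193


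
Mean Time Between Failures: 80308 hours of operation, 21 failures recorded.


Formula: MTBF = Total operating time / Number of failures
MTBF = 80308 / 21
MTBF = 3824.19 hours

3824.19 hours


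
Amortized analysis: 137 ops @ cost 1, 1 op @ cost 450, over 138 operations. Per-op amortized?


Formula: Amortized cost = Total cost / Operations
Total cost = (137 * 1) + (1 * 450)
Total cost = 137 + 450 = 587
Amortized = 587 / 138 = 4.2536

4.2536


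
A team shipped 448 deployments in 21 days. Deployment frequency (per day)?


Formula: deployments per day = releases / days
= 448 / 21
= 21.333 deploys/day
(equivalently, 149.33 deploys/week)

21.333 deploys/day


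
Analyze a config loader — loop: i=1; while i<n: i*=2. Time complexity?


Reasoning: i doubles each step so iterations are log2(n)
Complexity: O(log n)

O(log n)


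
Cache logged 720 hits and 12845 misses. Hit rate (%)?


Formula: hit rate = hits / (hits + misses) * 100
hit rate = 720 / (720 + 12845) * 100
hit rate = 720 / 13565 * 100
hit rate = 5.31%

5.31%


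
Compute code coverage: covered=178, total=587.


Coverage = covered / total * 100
Coverage = 178 / 587 * 100
Coverage = 30.32%

30.32%


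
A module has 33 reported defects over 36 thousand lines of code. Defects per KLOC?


Defect density = defects / KLOC
Defect density = 33 / 36
Defect density = 0.917 defects/KLOC

0.917 defects/KLOC


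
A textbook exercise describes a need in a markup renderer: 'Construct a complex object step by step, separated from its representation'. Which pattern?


This matches the Builder pattern

Builder


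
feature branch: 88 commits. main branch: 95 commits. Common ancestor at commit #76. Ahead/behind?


Common ancestor: commit #76
feature commits after divergence: 88 - 76 = 12
main commits after divergence: 95 - 76 = 19
feature is 12 commits ahead of main
main is 19 commits ahead of feature

feature ahead: 12, main ahead: 19


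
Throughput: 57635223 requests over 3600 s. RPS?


Formula: throughput = requests / seconds
throughput = 57635223 / 3600
throughput = 16009.78 requests/second

16009.78 requests/second


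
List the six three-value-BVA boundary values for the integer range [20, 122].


Range: [20, 122]
Boundaries: just below min, min, min+1, max-1, max, just above max
Values: [19, 20, 21, 121, 122, 123]

[19, 20, 21, 121, 122, 123]


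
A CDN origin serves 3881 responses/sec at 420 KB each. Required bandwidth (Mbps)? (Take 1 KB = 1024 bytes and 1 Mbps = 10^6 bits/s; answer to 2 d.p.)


Formula: Mbps = payload_bytes * RPS * 8 / 1e6
Payload per request = 420 KB = 420 * 1024 = 430080 bytes
Total bytes/sec = 430080 * 3881 = 1669140480
Total bits/sec = 1669140480 * 8 = 13353123840
Mbps = 13353123840 / 1e6 = 13353.12

13353.12 Mbps


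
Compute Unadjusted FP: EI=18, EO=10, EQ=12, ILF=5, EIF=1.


UFP = EI*4 + EO*5 + EQ*4 + ILF*10 + EIF*7
UFP = 18*4 + 10*5 + 12*4 + 5*10 + 1*7
UFP = 72 + 50 + 48 + 50 + 7
UFP = 227

227


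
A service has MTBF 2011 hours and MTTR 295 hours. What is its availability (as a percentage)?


Availability = MTBF / (MTBF + MTTR)
Availability = 2011 / (2011 + 295)
Availability = 2011 / 2306
Availability = 87.2073%

87.2073%


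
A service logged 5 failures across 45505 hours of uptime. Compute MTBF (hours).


Formula: MTBF = Total operating time / Number of failures
MTBF = 45505 / 5
MTBF = 9101.0 hours

9101.0 hours


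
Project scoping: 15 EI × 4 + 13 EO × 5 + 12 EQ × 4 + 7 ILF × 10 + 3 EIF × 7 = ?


UFP = EI*4 + EO*5 + EQ*4 + ILF*10 + EIF*7
UFP = 15*4 + 13*5 + 12*4 + 7*10 + 3*7
UFP = 60 + 65 + 48 + 70 + 21
UFP = 264

264


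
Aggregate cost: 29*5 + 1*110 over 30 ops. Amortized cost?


Formula: Amortized cost = Total cost / Operations
Total cost = (29 * 5) + (1 * 110)
Total cost = 145 + 110 = 255
Amortized = 255 / 30 = 8.5

8.5


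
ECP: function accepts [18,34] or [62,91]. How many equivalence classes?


Valid ranges: [18,34] and [62,91]
Class 1: x < 18 — invalid
Class 2: 18 ≤ x ≤ 34 — valid
Class 3: 34 < x < 62 — invalid (gap between ranges)
Class 4: 62 ≤ x ≤ 91 — valid
Class 5: x > 91 — invalid
Total equivalence classes: 5

5 equivalence classes


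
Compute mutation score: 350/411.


Mutation score = killed / total * 100
Mutation score = 350 / 411 * 100
Mutation score = 85.16%

85.16%


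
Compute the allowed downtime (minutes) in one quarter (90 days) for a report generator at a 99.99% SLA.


Formula: allowed downtime = period * (100 - SLA) / 100
Period (quarter (90 days)) = 129600 minutes
Unavailability fraction = (100 - 99.99) / 100
Allowed downtime = 129600 * (100 - 99.99) / 100
Allowed downtime = 12.96 minutes

12.96 minutes


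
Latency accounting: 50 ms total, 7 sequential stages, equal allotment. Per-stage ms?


Formula: per_stage = total_budget / stages
per_stage = 50 / 7
per_stage = 7.14 ms

7.14 ms


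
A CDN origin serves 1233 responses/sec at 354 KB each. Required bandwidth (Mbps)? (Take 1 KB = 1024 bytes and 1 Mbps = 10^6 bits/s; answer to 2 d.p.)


Formula: Mbps = payload_bytes * RPS * 8 / 1e6
Payload per request = 354 KB = 354 * 1024 = 362496 bytes
Total bytes/sec = 362496 * 1233 = 446957568
Total bits/sec = 446957568 * 8 = 3575660544
Mbps = 3575660544 / 1e6 = 3575.66

3575.66 Mbps


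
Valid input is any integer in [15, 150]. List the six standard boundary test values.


Range: [15, 150]
Boundaries: just below min, min, min+1, max-1, max, just above max
Values: [14, 15, 16, 149, 150, 151]

[14, 15, 16, 149, 150, 151]


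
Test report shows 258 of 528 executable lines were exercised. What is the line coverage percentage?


Coverage = covered / total * 100
Coverage = 258 / 528 * 100
Coverage = 48.86%

48.86%


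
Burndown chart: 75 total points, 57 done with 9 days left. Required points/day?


Formula: Required rate = Remaining points / Days left
Remaining = 75 - 57 = 18 points
Required rate = 18 / 9 = 2.0 points/day

2.0 points/day


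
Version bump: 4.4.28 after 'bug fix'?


Current: 4.4.28
Change category: 'bug fix' → patch bump
SemVer rule: patch bump → increment PATCH (MAJOR and MINOR unchanged)
New: 4.4.29

4.4.29


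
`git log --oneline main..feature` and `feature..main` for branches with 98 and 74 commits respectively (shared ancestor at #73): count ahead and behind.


Common ancestor: commit #73
feature commits after divergence: 98 - 73 = 25
main commits after divergence: 74 - 73 = 1
feature is 25 commits ahead of main
main is 1 commits ahead of feature

feature ahead: 25, main ahead: 1


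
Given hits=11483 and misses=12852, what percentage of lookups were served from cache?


Formula: hit rate = hits / (hits + misses) * 100
hit rate = 11483 / (11483 + 12852) * 100
hit rate = 11483 / 24335 * 100
hit rate = 47.19%

47.19%


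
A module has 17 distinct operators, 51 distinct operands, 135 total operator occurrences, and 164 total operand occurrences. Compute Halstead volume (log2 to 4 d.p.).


Formula: V = N * log2(η), where N = N1 + N2 and η = η1 + η2
η = 17 + 51 = 68
N = 135 + 164 = 299
log2(68) ≈ 6.0875
V = 299 * 6.0875 = 1820.16

1820.16


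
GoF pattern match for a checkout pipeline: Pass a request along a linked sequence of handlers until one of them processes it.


This matches the Chain of Responsibility pattern

Chain of Responsibility


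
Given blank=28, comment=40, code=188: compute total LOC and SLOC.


Total LOC = blank + comment + code
Total LOC = 28 + 40 + 188 = 256
SLOC (source only) = code = 188

Total LOC: 256, SLOC: 188


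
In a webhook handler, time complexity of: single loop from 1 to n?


Reasoning: one pass through n items
Complexity: O(n)

O(n)


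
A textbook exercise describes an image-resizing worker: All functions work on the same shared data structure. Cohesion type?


Reasoning: Functions share data
Type: Communicational cohesion

Communicational cohesion


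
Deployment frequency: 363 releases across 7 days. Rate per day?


Formula: deployments per day = releases / days
= 363 / 7
= 51.857 deploys/day
(equivalently, 363.0 deploys/week)

51.857 deploys/day


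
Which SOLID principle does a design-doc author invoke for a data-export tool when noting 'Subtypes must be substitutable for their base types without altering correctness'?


This describes the Liskov Substitution Principle (LSP)

Liskov Substitution Principle (LSP)


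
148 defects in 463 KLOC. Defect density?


Defect density = defects / KLOC
Defect density = 148 / 463
Defect density = 0.32 defects/KLOC

0.32 defects/KLOC


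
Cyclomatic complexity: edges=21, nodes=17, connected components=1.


Formula: V(G) = E - N + 2P
V(G) = 21 - 17 + 2*1
V(G) = 4 + 2
V(G) = 6

6


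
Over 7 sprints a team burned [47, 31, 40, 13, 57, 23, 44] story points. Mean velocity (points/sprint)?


Formula: Avg velocity = Total points / Number of sprints
Points: [47, 31, 40, 13, 57, 23, 44]
Sum = 47 + 31 + 40 + 13 + 57 + 23 + 44 = 255
Avg velocity = 255 / 7 = 36.43 points/sprint

36.43 points/sprint


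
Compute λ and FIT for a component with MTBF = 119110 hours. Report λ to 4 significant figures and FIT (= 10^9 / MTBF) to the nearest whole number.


Formula: λ = 1 / MTBF; FIT = λ × 1e9 = 1e9 / MTBF
λ = 1 / 119110 ≈ 8.396e-06 failures/hour
FIT = 1e9 / 119110 ≈ 8396 failures per 1e9 hours (nearest whole number)

λ = 8.396e-06 /h, FIT = 8396


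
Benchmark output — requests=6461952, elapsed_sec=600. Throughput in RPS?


Formula: throughput = requests / seconds
throughput = 6461952 / 600
throughput = 10769.92 requests/second

10769.92 requests/second


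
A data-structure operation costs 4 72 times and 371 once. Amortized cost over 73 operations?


Formula: Amortized cost = Total cost / Operations
Total cost = (72 * 4) + (1 * 371)
Total cost = 288 + 371 = 659
Amortized = 659 / 73 = 9.0274

9.0274


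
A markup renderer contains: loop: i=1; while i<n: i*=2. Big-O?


Reasoning: i doubles each step so iterations are log2(n)
Complexity: O(log n)

O(log n)


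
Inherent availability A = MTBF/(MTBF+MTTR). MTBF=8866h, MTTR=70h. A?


Availability = MTBF / (MTBF + MTTR)
Availability = 8866 / (8866 + 70)
Availability = 8866 / 8936
Availability = 99.2167%

99.2167%


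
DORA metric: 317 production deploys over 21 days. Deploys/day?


Formula: deployments per day = releases / days
= 317 / 21
= 15.095 deploys/day
(equivalently, 105.67 deploys/week)

15.095 deploys/day


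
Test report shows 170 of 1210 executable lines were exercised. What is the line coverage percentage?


Coverage = covered / total * 100
Coverage = 170 / 1210 * 100
Coverage = 14.05%

14.05%


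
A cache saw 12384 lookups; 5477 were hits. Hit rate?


Formula: hit rate = hits / (hits + misses) * 100
hit rate = 5477 / (5477 + 6907) * 100
hit rate = 5477 / 12384 * 100
hit rate = 44.23%

44.23%


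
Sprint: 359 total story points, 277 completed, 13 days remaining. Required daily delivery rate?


Formula: Required rate = Remaining points / Days left
Remaining = 359 - 277 = 82 points
Required rate = 82 / 13 = 6.31 points/day

6.31 points/day


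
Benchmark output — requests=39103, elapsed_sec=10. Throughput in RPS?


Formula: throughput = requests / seconds
throughput = 39103 / 10
throughput = 3910.3 requests/second

3910.3 requests/second


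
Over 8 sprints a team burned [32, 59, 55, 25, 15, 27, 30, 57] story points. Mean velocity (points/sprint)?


Formula: Avg velocity = Total points / Number of sprints
Points: [32, 59, 55, 25, 15, 27, 30, 57]
Sum = 32 + 59 + 55 + 25 + 15 + 27 + 30 + 57 = 300
Avg velocity = 300 / 8 = 37.5 points/sprint

37.5 points/sprint


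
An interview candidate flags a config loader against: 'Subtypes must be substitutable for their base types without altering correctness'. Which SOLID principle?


This describes the Liskov Substitution Principle (LSP)

Liskov Substitution Principle (LSP)


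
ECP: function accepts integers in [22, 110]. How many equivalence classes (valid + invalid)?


Valid range: [22, 110]
Class 1: x < 22 — invalid
Class 2: 22 ≤ x ≤ 110 — valid
Class 3: x > 110 — invalid
Total equivalence classes: 3

3 equivalence classes


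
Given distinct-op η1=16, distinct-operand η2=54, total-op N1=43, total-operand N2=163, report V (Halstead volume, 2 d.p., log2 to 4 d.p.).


Formula: V = N * log2(η), where N = N1 + N2 and η = η1 + η2
η = 16 + 54 = 70
N = 43 + 163 = 206
log2(70) ≈ 6.1293
V = 206 * 6.1293 = 1262.64

1262.64


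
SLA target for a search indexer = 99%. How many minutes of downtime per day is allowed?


Formula: allowed downtime = period * (100 - SLA) / 100
Period (day) = 1440 minutes
Unavailability fraction = (100 - 99.0) / 100
Allowed downtime = 1440 * (100 - 99.0) / 100
Allowed downtime = 14.4 minutes

14.4 minutes


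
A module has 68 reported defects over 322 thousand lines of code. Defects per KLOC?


Defect density = defects / KLOC
Defect density = 68 / 322
Defect density = 0.211 defects/KLOC

0.211 defects/KLOC


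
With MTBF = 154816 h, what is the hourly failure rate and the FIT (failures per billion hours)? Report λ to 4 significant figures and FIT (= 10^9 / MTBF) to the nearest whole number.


Formula: λ = 1 / MTBF; FIT = λ × 1e9 = 1e9 / MTBF
λ = 1 / 154816 ≈ 6.459e-06 failures/hour
FIT = 1e9 / 154816 ≈ 6459 failures per 1e9 hours (nearest whole number)

λ = 6.459e-06 /h, FIT = 6459


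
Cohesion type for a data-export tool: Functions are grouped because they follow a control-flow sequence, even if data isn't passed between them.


Reasoning: Grouped by order of execution within a routine, not by data flow
Type: Procedural cohesion

Procedural cohesion


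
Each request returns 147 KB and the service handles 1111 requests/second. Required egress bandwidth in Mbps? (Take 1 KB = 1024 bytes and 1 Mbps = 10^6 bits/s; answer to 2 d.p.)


Formula: Mbps = payload_bytes * RPS * 8 / 1e6
Payload per request = 147 KB = 147 * 1024 = 150528 bytes
Total bytes/sec = 150528 * 1111 = 167236608
Total bits/sec = 167236608 * 8 = 1337892864
Mbps = 1337892864 / 1e6 = 1337.89

1337.89 Mbps


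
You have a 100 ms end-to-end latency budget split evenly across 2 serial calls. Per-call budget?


Formula: per_stage = total_budget / stages
per_stage = 100 / 2
per_stage = 50.0 ms

50.0 ms


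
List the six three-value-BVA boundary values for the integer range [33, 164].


Range: [33, 164]
Boundaries: just below min, min, min+1, max-1, max, just above max
Values: [32, 33, 34, 163, 164, 165]

[32, 33, 34, 163, 164, 165]
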